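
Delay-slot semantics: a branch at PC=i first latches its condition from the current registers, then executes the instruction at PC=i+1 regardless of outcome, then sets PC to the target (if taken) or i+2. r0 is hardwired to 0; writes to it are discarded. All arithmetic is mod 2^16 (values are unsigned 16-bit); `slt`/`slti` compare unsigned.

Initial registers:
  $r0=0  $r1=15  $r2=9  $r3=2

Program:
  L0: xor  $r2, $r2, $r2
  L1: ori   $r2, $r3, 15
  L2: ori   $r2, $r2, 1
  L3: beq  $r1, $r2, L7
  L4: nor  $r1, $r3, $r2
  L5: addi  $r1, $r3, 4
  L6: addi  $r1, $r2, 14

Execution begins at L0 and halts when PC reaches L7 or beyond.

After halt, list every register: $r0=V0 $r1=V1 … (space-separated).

$r0=0 $r1=65520 $r2=15 $r3=2

  step pc=0: xor  $r2, $r2, $r2  regs=(0,15,0,2)
  step pc=1: ori   $r2, $r3, 15  regs=(0,15,15,2)
  step pc=2: ori   $r2, $r2, 1  regs=(0,15,15,2)
  step pc=3: beq  $r1, $r2, L7  cond=T  regs=(0,15,15,2)
  step pc=4: nor  $r1, $r3, $r2  regs=(0,65520,15,2)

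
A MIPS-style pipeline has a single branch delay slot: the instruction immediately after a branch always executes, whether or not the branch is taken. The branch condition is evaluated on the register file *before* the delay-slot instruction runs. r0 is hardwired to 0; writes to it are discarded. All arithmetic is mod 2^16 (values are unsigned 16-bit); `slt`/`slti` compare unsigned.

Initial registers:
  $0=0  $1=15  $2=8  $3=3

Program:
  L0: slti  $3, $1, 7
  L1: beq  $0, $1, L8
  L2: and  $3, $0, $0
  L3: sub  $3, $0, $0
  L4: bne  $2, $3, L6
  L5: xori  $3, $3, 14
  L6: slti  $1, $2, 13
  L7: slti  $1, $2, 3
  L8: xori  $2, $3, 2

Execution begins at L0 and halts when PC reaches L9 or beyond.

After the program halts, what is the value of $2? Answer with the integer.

[0] slti  $3, $1, 7  →  {$0:0, $1:15, $2:8, $3:0}
[1] beq  $0, $1, L8  →  {$0:0, $1:15, $2:8, $3:0}  ⟨branch fallthrough⟩
[2] and  $3, $0, $0  →  {$0:0, $1:15, $2:8, $3:0}
[3] sub  $3, $0, $0  →  {$0:0, $1:15, $2:8, $3:0}
[4] bne  $2, $3, L6  →  {$0:0, $1:15, $2:8, $3:0}  ⟨branch taken⟩
[5] xori  $3, $3, 14  →  {$0:0, $1:15, $2:8, $3:14}
[6] slti  $1, $2, 13  →  {$0:0, $1:1, $2:8, $3:14}
[7] slti  $1, $2, 3  →  {$0:0, $1:0, $2:8, $3:14}
[8] xori  $2, $3, 2  →  {$0:0, $1:0, $2:12, $3:14}

12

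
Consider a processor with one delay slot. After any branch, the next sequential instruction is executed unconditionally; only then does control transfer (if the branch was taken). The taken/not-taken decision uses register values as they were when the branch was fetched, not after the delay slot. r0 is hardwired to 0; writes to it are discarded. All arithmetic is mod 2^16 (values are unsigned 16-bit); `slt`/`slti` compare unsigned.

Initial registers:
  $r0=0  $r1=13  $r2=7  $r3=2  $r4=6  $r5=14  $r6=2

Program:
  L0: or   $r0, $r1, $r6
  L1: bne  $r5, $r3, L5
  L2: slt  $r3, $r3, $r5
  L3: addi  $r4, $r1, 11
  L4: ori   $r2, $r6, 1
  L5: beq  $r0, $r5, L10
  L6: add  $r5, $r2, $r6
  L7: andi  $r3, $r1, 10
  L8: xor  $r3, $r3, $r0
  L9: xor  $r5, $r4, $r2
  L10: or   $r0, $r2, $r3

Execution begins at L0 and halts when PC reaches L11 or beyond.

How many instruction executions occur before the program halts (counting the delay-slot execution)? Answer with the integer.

  step pc=0: or   $r0, $r1, $r6  regs=(0,13,7,2,6,14,2)
  step pc=1: bne  $r5, $r3, L5  cond=T  regs=(0,13,7,2,6,14,2)
  step pc=2: slt  $r3, $r3, $r5  regs=(0,13,7,1,6,14,2)
  step pc=5: beq  $r0, $r5, L10  cond=F  regs=(0,13,7,1,6,14,2)
  step pc=6: add  $r5, $r2, $r6  regs=(0,13,7,1,6,9,2)
  step pc=7: andi  $r3, $r1, 10  regs=(0,13,7,8,6,9,2)
  step pc=8: xor  $r3, $r3, $r0  regs=(0,13,7,8,6,9,2)
  step pc=9: xor  $r5, $r4, $r2  regs=(0,13,7,8,6,1,2)
  step pc=10: or   $r0, $r2, $r3  regs=(0,13,7,8,6,1,2)

9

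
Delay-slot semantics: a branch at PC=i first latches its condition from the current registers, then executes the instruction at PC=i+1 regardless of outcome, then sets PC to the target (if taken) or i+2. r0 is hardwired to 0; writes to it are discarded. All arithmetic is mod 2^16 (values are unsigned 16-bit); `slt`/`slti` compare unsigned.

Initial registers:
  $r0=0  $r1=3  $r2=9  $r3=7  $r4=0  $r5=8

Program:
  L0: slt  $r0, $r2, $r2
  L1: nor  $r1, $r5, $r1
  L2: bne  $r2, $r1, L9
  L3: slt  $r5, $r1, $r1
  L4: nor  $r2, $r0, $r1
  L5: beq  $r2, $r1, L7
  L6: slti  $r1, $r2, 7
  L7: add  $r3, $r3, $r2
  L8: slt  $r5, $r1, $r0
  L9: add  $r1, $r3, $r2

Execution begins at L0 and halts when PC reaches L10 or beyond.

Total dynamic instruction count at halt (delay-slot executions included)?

5

PC=0  slt  $r0, $r2, $r2     | $r0=0 $r1=3 $r2=9 $r3=7 $r4=0 $r5=8
PC=1  nor  $r1, $r5, $r1     | $r0=0 $r1=65524 $r2=9 $r3=7 $r4=0 $r5=8
PC=2  bne  $r2, $r1, L9      | $r0=0 $r1=65524 $r2=9 $r3=7 $r4=0 $r5=8  [TAKEN]
PC=3  slt  $r5, $r1, $r1     | $r0=0 $r1=65524 $r2=9 $r3=7 $r4=0 $r5=0
PC=9  add  $r1, $r3, $r2     | $r0=0 $r1=16 $r2=9 $r3=7 $r4=0 $r5=0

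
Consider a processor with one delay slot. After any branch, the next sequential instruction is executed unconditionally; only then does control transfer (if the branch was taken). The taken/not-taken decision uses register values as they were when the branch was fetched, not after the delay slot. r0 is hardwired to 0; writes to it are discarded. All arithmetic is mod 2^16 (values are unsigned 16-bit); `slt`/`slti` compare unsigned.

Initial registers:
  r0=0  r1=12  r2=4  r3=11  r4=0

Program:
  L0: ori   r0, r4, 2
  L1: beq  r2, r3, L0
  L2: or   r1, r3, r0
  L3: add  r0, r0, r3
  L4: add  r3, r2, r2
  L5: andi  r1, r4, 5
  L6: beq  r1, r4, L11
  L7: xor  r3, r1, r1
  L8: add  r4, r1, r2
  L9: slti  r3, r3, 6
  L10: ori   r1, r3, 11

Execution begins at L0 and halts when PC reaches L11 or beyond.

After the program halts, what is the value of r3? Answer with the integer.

0

#0 ori   r0, r4, 2 ; 0/12/4/11/0
#1 beq  r2, r3, L0 ; 0/12/4/11/0 ; →fallthru
#2 or   r1, r3, r0 ; 0/11/4/11/0
#3 add  r0, r0, r3 ; 0/11/4/11/0
#4 add  r3, r2, r2 ; 0/11/4/8/0
#5 andi  r1, r4, 5 ; 0/0/4/8/0
#6 beq  r1, r4, L11 ; 0/0/4/8/0 ; →target
#7 xor  r3, r1, r1 ; 0/0/4/0/0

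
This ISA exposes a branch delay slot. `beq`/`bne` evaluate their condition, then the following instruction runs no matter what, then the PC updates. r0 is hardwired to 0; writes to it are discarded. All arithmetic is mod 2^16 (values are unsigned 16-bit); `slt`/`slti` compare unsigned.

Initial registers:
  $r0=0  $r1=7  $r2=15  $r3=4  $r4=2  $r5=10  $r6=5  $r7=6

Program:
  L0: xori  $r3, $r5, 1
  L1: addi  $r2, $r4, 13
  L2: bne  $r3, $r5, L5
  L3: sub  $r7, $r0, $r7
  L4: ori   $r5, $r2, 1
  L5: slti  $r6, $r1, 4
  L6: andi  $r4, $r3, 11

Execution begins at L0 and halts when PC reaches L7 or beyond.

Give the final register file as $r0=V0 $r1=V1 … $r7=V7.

$r0=0 $r1=7 $r2=15 $r3=11 $r4=11 $r5=10 $r6=0 $r7=65530

PC=0  xori  $r3, $r5, 1      | $r0=0 $r1=7 $r2=15 $r3=11 $r4=2 $r5=10 $r6=5 $r7=6
PC=1  addi  $r2, $r4, 13     | $r0=0 $r1=7 $r2=15 $r3=11 $r4=2 $r5=10 $r6=5 $r7=6
PC=2  bne  $r3, $r5, L5      | $r0=0 $r1=7 $r2=15 $r3=11 $r4=2 $r5=10 $r6=5 $r7=6  [TAKEN]
PC=3  sub  $r7, $r0, $r7     | $r0=0 $r1=7 $r2=15 $r3=11 $r4=2 $r5=10 $r6=5 $r7=65530
PC=5  slti  $r6, $r1, 4      | $r0=0 $r1=7 $r2=15 $r3=11 $r4=2 $r5=10 $r6=0 $r7=65530
PC=6  andi  $r4, $r3, 11     | $r0=0 $r1=7 $r2=15 $r3=11 $r4=11 $r5=10 $r6=0 $r7=65530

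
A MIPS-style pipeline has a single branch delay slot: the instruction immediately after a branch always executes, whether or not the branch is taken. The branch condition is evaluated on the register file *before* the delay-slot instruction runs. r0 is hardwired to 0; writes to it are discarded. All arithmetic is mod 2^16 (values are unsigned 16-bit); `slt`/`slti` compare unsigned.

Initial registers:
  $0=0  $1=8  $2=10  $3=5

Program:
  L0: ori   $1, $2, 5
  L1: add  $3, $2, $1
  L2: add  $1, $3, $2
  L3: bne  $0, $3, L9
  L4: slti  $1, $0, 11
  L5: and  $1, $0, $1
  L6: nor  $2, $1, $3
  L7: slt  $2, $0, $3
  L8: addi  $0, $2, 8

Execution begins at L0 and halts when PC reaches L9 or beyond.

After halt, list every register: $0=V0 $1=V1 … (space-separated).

#0 ori   $1, $2, 5 ; 0/15/10/5
#1 add  $3, $2, $1 ; 0/15/10/25
#2 add  $1, $3, $2 ; 0/35/10/25
#3 bne  $0, $3, L9 ; 0/35/10/25 ; →target
#4 slti  $1, $0, 11 ; 0/1/10/25

$0=0 $1=1 $2=10 $3=25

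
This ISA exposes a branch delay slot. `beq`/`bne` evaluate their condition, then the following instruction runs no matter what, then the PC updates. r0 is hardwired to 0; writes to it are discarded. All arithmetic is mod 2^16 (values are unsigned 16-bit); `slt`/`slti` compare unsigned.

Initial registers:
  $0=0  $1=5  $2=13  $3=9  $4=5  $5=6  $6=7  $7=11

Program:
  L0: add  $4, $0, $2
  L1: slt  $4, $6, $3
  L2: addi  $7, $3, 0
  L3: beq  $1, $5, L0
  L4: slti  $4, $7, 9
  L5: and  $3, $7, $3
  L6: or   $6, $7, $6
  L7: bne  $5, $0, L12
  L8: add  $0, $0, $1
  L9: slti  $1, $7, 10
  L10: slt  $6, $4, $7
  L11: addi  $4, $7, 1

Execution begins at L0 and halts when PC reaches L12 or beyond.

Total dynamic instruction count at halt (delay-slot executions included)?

9

PC=0  add  $4, $0, $2        | $0=0 $1=5 $2=13 $3=9 $4=13 $5=6 $6=7 $7=11
PC=1  slt  $4, $6, $3        | $0=0 $1=5 $2=13 $3=9 $4=1 $5=6 $6=7 $7=11
PC=2  addi  $7, $3, 0        | $0=0 $1=5 $2=13 $3=9 $4=1 $5=6 $6=7 $7=9
PC=3  beq  $1, $5, L0        | $0=0 $1=5 $2=13 $3=9 $4=1 $5=6 $6=7 $7=9  [not taken]
PC=4  slti  $4, $7, 9        | $0=0 $1=5 $2=13 $3=9 $4=0 $5=6 $6=7 $7=9
PC=5  and  $3, $7, $3        | $0=0 $1=5 $2=13 $3=9 $4=0 $5=6 $6=7 $7=9
PC=6  or   $6, $7, $6        | $0=0 $1=5 $2=13 $3=9 $4=0 $5=6 $6=15 $7=9
PC=7  bne  $5, $0, L12       | $0=0 $1=5 $2=13 $3=9 $4=0 $5=6 $6=15 $7=9  [TAKEN]
PC=8  add  $0, $0, $1        | $0=0 $1=5 $2=13 $3=9 $4=0 $5=6 $6=15 $7=9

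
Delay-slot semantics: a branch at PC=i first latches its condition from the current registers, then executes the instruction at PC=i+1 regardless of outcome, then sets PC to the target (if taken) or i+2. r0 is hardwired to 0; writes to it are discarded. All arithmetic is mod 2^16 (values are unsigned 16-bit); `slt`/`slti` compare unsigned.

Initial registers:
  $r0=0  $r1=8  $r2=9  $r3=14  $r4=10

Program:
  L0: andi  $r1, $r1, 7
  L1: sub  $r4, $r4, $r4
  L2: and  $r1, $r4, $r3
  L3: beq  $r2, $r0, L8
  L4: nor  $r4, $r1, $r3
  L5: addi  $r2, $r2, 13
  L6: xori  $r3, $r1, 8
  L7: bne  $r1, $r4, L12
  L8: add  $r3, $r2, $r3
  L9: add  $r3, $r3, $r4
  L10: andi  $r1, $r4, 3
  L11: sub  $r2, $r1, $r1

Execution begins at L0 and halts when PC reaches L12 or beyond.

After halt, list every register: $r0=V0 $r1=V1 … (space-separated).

$r0=0 $r1=0 $r2=22 $r3=30 $r4=65521

  step pc=0: andi  $r1, $r1, 7  regs=(0,0,9,14,10)
  step pc=1: sub  $r4, $r4, $r4  regs=(0,0,9,14,0)
  step pc=2: and  $r1, $r4, $r3  regs=(0,0,9,14,0)
  step pc=3: beq  $r2, $r0, L8  cond=F  regs=(0,0,9,14,0)
  step pc=4: nor  $r4, $r1, $r3  regs=(0,0,9,14,65521)
  step pc=5: addi  $r2, $r2, 13  regs=(0,0,22,14,65521)
  step pc=6: xori  $r3, $r1, 8  regs=(0,0,22,8,65521)
  step pc=7: bne  $r1, $r4, L12  cond=T  regs=(0,0,22,8,65521)
  step pc=8: add  $r3, $r2, $r3  regs=(0,0,22,30,65521)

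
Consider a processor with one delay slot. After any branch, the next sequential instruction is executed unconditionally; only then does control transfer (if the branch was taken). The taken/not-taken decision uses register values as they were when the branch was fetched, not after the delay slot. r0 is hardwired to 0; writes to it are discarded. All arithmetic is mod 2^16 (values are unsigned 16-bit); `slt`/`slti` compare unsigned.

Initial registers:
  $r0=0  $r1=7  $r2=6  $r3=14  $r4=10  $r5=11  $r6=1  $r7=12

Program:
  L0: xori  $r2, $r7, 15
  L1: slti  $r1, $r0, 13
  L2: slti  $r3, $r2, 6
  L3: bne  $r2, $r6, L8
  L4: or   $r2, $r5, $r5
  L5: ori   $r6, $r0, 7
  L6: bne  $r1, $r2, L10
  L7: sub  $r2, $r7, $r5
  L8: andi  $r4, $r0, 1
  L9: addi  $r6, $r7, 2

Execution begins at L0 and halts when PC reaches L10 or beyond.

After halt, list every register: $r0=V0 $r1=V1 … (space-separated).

#0 xori  $r2, $r7, 15 ; 0/7/3/14/10/11/1/12
#1 slti  $r1, $r0, 13 ; 0/1/3/14/10/11/1/12
#2 slti  $r3, $r2, 6 ; 0/1/3/1/10/11/1/12
#3 bne  $r2, $r6, L8 ; 0/1/3/1/10/11/1/12 ; →target
#4 or   $r2, $r5, $r5 ; 0/1/11/1/10/11/1/12
#8 andi  $r4, $r0, 1 ; 0/1/11/1/0/11/1/12
#9 addi  $r6, $r7, 2 ; 0/1/11/1/0/11/14/12

$r0=0 $r1=1 $r2=11 $r3=1 $r4=0 $r5=11 $r6=14 $r7=12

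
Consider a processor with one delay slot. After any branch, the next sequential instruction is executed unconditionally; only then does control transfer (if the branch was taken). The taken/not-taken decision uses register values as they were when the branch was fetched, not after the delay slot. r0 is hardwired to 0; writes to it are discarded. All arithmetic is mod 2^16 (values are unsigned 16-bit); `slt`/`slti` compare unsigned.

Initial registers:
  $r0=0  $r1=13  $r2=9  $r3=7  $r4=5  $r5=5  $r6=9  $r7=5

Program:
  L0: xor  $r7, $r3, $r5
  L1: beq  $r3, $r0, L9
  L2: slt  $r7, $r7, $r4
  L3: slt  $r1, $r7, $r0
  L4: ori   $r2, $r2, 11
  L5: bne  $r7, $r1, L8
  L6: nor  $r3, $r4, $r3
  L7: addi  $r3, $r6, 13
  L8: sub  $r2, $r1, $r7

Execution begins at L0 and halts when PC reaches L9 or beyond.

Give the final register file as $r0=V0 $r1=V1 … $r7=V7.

$r0=0 $r1=0 $r2=65535 $r3=65528 $r4=5 $r5=5 $r6=9 $r7=1

[0] xor  $r7, $r3, $r5  →  {$r0:0, $r1:13, $r2:9, $r3:7, $r4:5, $r5:5, $r6:9, $r7:2}
[1] beq  $r3, $r0, L9  →  {$r0:0, $r1:13, $r2:9, $r3:7, $r4:5, $r5:5, $r6:9, $r7:2}  ⟨branch fallthrough⟩
[2] slt  $r7, $r7, $r4  →  {$r0:0, $r1:13, $r2:9, $r3:7, $r4:5, $r5:5, $r6:9, $r7:1}
[3] slt  $r1, $r7, $r0  →  {$r0:0, $r1:0, $r2:9, $r3:7, $r4:5, $r5:5, $r6:9, $r7:1}
[4] ori   $r2, $r2, 11  →  {$r0:0, $r1:0, $r2:11, $r3:7, $r4:5, $r5:5, $r6:9, $r7:1}
[5] bne  $r7, $r1, L8  →  {$r0:0, $r1:0, $r2:11, $r3:7, $r4:5, $r5:5, $r6:9, $r7:1}  ⟨branch taken⟩
[6] nor  $r3, $r4, $r3  →  {$r0:0, $r1:0, $r2:11, $r3:65528, $r4:5, $r5:5, $r6:9, $r7:1}
[8] sub  $r2, $r1, $r7  →  {$r0:0, $r1:0, $r2:65535, $r3:65528, $r4:5, $r5:5, $r6:9, $r7:1}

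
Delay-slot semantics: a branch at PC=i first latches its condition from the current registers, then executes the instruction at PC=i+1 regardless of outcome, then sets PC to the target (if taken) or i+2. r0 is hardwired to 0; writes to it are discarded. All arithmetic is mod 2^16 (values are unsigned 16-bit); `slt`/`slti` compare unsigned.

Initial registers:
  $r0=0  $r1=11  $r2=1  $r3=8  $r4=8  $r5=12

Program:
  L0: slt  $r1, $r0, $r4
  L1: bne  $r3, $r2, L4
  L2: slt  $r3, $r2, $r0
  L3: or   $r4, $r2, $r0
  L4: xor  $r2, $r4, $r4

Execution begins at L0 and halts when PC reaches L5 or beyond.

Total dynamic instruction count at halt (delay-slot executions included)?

  step pc=0: slt  $r1, $r0, $r4  regs=(0,1,1,8,8,12)
  step pc=1: bne  $r3, $r2, L4  cond=T  regs=(0,1,1,8,8,12)
  step pc=2: slt  $r3, $r2, $r0  regs=(0,1,1,0,8,12)
  step pc=4: xor  $r2, $r4, $r4  regs=(0,1,0,0,8,12)

4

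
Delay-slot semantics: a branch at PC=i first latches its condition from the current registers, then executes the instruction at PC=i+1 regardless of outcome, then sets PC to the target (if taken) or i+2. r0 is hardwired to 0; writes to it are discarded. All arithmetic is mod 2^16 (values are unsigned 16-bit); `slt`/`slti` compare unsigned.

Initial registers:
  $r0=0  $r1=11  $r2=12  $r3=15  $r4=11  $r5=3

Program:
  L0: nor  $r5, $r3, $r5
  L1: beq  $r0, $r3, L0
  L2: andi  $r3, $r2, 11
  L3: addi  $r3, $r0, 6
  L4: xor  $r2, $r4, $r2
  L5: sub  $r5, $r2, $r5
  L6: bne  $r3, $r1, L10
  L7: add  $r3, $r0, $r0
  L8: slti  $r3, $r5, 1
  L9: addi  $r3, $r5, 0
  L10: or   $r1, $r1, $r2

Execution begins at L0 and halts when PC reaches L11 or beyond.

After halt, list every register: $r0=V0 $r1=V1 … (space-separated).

PC=0  nor  $r5, $r3, $r5     | $r0=0 $r1=11 $r2=12 $r3=15 $r4=11 $r5=65520
PC=1  beq  $r0, $r3, L0      | $r0=0 $r1=11 $r2=12 $r3=15 $r4=11 $r5=65520  [not taken]
PC=2  andi  $r3, $r2, 11     | $r0=0 $r1=11 $r2=12 $r3=8 $r4=11 $r5=65520
PC=3  addi  $r3, $r0, 6      | $r0=0 $r1=11 $r2=12 $r3=6 $r4=11 $r5=65520
PC=4  xor  $r2, $r4, $r2     | $r0=0 $r1=11 $r2=7 $r3=6 $r4=11 $r5=65520
PC=5  sub  $r5, $r2, $r5     | $r0=0 $r1=11 $r2=7 $r3=6 $r4=11 $r5=23
PC=6  bne  $r3, $r1, L10     | $r0=0 $r1=11 $r2=7 $r3=6 $r4=11 $r5=23  [TAKEN]
PC=7  add  $r3, $r0, $r0     | $r0=0 $r1=11 $r2=7 $r3=0 $r4=11 $r5=23
PC=10 or   $r1, $r1, $r2     | $r0=0 $r1=15 $r2=7 $r3=0 $r4=11 $r5=23

$r0=0 $r1=15 $r2=7 $r3=0 $r4=11 $r5=23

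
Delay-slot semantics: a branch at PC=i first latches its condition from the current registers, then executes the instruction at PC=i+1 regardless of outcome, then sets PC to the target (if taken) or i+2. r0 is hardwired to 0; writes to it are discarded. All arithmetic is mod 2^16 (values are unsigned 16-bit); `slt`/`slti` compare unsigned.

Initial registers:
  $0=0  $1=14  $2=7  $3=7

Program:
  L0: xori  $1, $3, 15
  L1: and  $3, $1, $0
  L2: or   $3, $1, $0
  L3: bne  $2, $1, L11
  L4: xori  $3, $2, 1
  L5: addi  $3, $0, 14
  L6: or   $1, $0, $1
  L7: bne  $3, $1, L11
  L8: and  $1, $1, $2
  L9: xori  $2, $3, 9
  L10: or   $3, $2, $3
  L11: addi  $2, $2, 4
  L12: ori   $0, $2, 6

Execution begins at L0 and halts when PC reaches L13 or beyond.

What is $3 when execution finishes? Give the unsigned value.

#0 xori  $1, $3, 15 ; 0/8/7/7
#1 and  $3, $1, $0 ; 0/8/7/0
#2 or   $3, $1, $0 ; 0/8/7/8
#3 bne  $2, $1, L11 ; 0/8/7/8 ; →target
#4 xori  $3, $2, 1 ; 0/8/7/6
#11 addi  $2, $2, 4 ; 0/8/11/6
#12 ori   $0, $2, 6 ; 0/8/11/6

6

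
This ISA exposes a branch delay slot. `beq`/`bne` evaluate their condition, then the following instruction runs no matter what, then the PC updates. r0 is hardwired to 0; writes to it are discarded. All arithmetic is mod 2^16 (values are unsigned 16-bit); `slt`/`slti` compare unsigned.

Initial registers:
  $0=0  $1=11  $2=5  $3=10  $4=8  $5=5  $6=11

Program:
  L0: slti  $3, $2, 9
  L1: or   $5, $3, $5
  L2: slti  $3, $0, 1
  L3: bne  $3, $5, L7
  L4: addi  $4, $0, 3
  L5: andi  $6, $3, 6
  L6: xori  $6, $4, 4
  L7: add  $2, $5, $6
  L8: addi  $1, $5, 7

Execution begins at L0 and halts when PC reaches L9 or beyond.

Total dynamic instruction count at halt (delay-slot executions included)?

7

  step pc=0: slti  $3, $2, 9  regs=(0,11,5,1,8,5,11)
  step pc=1: or   $5, $3, $5  regs=(0,11,5,1,8,5,11)
  step pc=2: slti  $3, $0, 1  regs=(0,11,5,1,8,5,11)
  step pc=3: bne  $3, $5, L7  cond=T  regs=(0,11,5,1,8,5,11)
  step pc=4: addi  $4, $0, 3  regs=(0,11,5,1,3,5,11)
  step pc=7: add  $2, $5, $6  regs=(0,11,16,1,3,5,11)
  step pc=8: addi  $1, $5, 7  regs=(0,12,16,1,3,5,11)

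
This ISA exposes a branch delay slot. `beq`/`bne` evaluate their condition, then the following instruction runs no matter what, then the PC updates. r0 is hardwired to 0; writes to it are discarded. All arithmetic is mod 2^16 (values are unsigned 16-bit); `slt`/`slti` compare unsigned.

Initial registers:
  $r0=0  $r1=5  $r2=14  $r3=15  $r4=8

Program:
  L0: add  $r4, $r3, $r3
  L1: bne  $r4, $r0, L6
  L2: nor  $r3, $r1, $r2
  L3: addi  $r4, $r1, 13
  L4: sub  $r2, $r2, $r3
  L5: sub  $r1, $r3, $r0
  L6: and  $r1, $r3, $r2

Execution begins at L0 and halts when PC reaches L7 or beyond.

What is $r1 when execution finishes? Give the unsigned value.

#0 add  $r4, $r3, $r3 ; 0/5/14/15/30
#1 bne  $r4, $r0, L6 ; 0/5/14/15/30 ; →target
#2 nor  $r3, $r1, $r2 ; 0/5/14/65520/30
#6 and  $r1, $r3, $r2 ; 0/0/14/65520/30

0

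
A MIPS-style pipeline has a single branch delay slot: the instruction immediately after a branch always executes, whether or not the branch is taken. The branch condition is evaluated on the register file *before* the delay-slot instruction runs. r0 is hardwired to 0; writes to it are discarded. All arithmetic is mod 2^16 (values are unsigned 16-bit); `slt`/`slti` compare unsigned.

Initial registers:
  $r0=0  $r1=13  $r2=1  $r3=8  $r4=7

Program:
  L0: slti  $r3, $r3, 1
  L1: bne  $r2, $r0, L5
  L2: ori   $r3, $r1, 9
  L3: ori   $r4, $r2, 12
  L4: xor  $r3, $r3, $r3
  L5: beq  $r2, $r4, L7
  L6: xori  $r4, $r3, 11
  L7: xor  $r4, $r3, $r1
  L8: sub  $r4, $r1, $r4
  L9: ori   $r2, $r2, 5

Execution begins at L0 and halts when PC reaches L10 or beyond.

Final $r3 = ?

13

PC=0  slti  $r3, $r3, 1      | $r0=0 $r1=13 $r2=1 $r3=0 $r4=7
PC=1  bne  $r2, $r0, L5      | $r0=0 $r1=13 $r2=1 $r3=0 $r4=7  [TAKEN]
PC=2  ori   $r3, $r1, 9      | $r0=0 $r1=13 $r2=1 $r3=13 $r4=7
PC=5  beq  $r2, $r4, L7      | $r0=0 $r1=13 $r2=1 $r3=13 $r4=7  [not taken]
PC=6  xori  $r4, $r3, 11     | $r0=0 $r1=13 $r2=1 $r3=13 $r4=6
PC=7  xor  $r4, $r3, $r1     | $r0=0 $r1=13 $r2=1 $r3=13 $r4=0
PC=8  sub  $r4, $r1, $r4     | $r0=0 $r1=13 $r2=1 $r3=13 $r4=13
PC=9  ori   $r2, $r2, 5      | $r0=0 $r1=13 $r2=5 $r3=13 $r4=13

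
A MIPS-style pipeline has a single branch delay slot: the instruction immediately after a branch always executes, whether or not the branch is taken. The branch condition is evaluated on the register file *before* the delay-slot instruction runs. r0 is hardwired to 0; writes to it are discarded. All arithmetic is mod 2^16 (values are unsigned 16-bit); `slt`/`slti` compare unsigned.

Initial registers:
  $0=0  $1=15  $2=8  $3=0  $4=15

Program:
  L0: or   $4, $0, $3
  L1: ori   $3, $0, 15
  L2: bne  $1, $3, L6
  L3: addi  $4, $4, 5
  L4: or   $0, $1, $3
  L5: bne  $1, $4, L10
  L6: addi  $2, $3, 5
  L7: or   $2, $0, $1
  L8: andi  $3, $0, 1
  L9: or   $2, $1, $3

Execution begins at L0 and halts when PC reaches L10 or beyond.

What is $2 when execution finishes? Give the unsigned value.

20

[0] or   $4, $0, $3  →  {$0:0, $1:15, $2:8, $3:0, $4:0}
[1] ori   $3, $0, 15  →  {$0:0, $1:15, $2:8, $3:15, $4:0}
[2] bne  $1, $3, L6  →  {$0:0, $1:15, $2:8, $3:15, $4:0}  ⟨branch fallthrough⟩
[3] addi  $4, $4, 5  →  {$0:0, $1:15, $2:8, $3:15, $4:5}
[4] or   $0, $1, $3  →  {$0:0, $1:15, $2:8, $3:15, $4:5}
[5] bne  $1, $4, L10  →  {$0:0, $1:15, $2:8, $3:15, $4:5}  ⟨branch taken⟩
[6] addi  $2, $3, 5  →  {$0:0, $1:15, $2:20, $3:15, $4:5}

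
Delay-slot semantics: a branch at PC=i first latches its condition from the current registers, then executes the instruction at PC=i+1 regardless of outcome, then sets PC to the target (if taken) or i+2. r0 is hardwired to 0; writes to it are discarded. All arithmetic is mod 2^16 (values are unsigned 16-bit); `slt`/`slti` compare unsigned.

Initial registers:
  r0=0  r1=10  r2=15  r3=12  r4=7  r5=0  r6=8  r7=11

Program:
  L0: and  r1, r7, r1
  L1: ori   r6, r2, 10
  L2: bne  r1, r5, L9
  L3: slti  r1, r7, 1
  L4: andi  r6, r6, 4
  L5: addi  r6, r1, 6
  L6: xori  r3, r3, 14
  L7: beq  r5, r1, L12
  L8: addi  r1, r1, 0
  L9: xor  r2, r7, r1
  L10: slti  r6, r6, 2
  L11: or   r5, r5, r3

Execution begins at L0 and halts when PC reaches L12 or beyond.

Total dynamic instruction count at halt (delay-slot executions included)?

  step pc=0: and  r1, r7, r1  regs=(0,10,15,12,7,0,8,11)
  step pc=1: ori   r6, r2, 10  regs=(0,10,15,12,7,0,15,11)
  step pc=2: bne  r1, r5, L9  cond=T  regs=(0,10,15,12,7,0,15,11)
  step pc=3: slti  r1, r7, 1  regs=(0,0,15,12,7,0,15,11)
  step pc=9: xor  r2, r7, r1  regs=(0,0,11,12,7,0,15,11)
  step pc=10: slti  r6, r6, 2  regs=(0,0,11,12,7,0,0,11)
  step pc=11: or   r5, r5, r3  regs=(0,0,11,12,7,12,0,11)

7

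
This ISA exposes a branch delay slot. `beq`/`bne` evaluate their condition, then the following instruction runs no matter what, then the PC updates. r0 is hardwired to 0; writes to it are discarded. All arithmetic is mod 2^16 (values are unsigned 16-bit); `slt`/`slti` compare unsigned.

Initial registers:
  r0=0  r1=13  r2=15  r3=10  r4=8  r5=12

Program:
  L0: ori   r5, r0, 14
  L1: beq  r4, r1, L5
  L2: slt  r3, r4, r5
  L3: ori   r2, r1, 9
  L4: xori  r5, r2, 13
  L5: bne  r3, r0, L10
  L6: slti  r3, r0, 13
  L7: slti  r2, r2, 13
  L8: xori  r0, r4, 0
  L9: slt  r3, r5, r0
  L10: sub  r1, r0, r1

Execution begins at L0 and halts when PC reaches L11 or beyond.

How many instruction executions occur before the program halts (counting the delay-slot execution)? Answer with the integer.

[0] ori   r5, r0, 14  →  {r0:0, r1:13, r2:15, r3:10, r4:8, r5:14}
[1] beq  r4, r1, L5  →  {r0:0, r1:13, r2:15, r3:10, r4:8, r5:14}  ⟨branch fallthrough⟩
[2] slt  r3, r4, r5  →  {r0:0, r1:13, r2:15, r3:1, r4:8, r5:14}
[3] ori   r2, r1, 9  →  {r0:0, r1:13, r2:13, r3:1, r4:8, r5:14}
[4] xori  r5, r2, 13  →  {r0:0, r1:13, r2:13, r3:1, r4:8, r5:0}
[5] bne  r3, r0, L10  →  {r0:0, r1:13, r2:13, r3:1, r4:8, r5:0}  ⟨branch taken⟩
[6] slti  r3, r0, 13  →  {r0:0, r1:13, r2:13, r3:1, r4:8, r5:0}
[10] sub  r1, r0, r1  →  {r0:0, r1:65523, r2:13, r3:1, r4:8, r5:0}

8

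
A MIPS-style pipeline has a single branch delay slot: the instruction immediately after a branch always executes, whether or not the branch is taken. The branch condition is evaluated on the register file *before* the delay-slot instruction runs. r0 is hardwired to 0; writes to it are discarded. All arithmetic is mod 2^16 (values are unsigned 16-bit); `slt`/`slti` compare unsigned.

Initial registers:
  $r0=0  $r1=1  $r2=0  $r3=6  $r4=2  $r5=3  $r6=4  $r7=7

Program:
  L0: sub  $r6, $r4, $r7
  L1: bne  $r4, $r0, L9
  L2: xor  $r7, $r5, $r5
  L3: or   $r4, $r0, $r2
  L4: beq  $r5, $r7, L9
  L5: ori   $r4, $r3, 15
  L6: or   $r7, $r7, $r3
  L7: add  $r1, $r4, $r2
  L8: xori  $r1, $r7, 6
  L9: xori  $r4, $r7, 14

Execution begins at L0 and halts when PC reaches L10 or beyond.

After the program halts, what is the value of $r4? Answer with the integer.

14

  step pc=0: sub  $r6, $r4, $r7  regs=(0,1,0,6,2,3,65531,7)
  step pc=1: bne  $r4, $r0, L9  cond=T  regs=(0,1,0,6,2,3,65531,7)
  step pc=2: xor  $r7, $r5, $r5  regs=(0,1,0,6,2,3,65531,0)
  step pc=9: xori  $r4, $r7, 14  regs=(0,1,0,6,14,3,65531,0)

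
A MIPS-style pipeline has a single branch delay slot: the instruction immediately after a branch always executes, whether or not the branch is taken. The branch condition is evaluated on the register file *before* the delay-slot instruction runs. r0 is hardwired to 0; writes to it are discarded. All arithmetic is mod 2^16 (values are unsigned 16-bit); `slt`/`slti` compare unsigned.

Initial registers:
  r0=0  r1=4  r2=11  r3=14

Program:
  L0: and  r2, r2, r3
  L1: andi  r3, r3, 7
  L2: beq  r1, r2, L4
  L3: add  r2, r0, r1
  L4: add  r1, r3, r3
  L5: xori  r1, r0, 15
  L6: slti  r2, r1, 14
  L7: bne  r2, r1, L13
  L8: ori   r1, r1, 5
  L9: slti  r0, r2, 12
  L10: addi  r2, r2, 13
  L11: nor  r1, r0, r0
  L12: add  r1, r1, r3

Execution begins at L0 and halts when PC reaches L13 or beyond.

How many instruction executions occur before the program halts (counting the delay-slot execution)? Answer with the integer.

#0 and  r2, r2, r3 ; 0/4/10/14
#1 andi  r3, r3, 7 ; 0/4/10/6
#2 beq  r1, r2, L4 ; 0/4/10/6 ; →fallthru
#3 add  r2, r0, r1 ; 0/4/4/6
#4 add  r1, r3, r3 ; 0/12/4/6
#5 xori  r1, r0, 15 ; 0/15/4/6
#6 slti  r2, r1, 14 ; 0/15/0/6
#7 bne  r2, r1, L13 ; 0/15/0/6 ; →target
#8 ori   r1, r1, 5 ; 0/15/0/6

9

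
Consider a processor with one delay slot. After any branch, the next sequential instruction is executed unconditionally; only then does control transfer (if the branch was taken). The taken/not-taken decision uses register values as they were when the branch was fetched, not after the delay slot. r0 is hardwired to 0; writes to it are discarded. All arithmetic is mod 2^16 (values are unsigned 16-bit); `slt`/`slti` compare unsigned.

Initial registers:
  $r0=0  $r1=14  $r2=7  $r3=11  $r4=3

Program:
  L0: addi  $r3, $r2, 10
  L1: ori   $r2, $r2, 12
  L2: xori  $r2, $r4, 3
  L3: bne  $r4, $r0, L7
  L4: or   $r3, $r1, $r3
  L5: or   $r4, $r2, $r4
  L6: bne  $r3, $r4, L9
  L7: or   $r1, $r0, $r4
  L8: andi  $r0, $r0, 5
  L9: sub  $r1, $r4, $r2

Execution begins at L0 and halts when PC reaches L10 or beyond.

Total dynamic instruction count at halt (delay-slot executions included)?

8

  step pc=0: addi  $r3, $r2, 10  regs=(0,14,7,17,3)
  step pc=1: ori   $r2, $r2, 12  regs=(0,14,15,17,3)
  step pc=2: xori  $r2, $r4, 3  regs=(0,14,0,17,3)
  step pc=3: bne  $r4, $r0, L7  cond=T  regs=(0,14,0,17,3)
  step pc=4: or   $r3, $r1, $r3  regs=(0,14,0,31,3)
  step pc=7: or   $r1, $r0, $r4  regs=(0,3,0,31,3)
  step pc=8: andi  $r0, $r0, 5  regs=(0,3,0,31,3)
  step pc=9: sub  $r1, $r4, $r2  regs=(0,3,0,31,3)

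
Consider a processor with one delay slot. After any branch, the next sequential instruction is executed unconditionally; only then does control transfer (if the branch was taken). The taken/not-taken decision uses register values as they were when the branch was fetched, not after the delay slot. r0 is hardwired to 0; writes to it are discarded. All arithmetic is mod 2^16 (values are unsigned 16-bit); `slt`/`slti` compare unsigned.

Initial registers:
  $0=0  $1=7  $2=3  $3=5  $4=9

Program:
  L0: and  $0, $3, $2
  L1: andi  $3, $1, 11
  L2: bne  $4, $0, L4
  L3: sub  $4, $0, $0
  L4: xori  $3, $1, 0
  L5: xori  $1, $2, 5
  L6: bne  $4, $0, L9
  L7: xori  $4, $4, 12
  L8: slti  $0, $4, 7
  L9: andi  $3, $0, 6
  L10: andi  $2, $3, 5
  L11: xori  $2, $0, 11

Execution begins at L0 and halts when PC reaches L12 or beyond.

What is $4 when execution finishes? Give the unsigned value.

  step pc=0: and  $0, $3, $2  regs=(0,7,3,5,9)
  step pc=1: andi  $3, $1, 11  regs=(0,7,3,3,9)
  step pc=2: bne  $4, $0, L4  cond=T  regs=(0,7,3,3,9)
  step pc=3: sub  $4, $0, $0  regs=(0,7,3,3,0)
  step pc=4: xori  $3, $1, 0  regs=(0,7,3,7,0)
  step pc=5: xori  $1, $2, 5  regs=(0,6,3,7,0)
  step pc=6: bne  $4, $0, L9  cond=F  regs=(0,6,3,7,0)
  step pc=7: xori  $4, $4, 12  regs=(0,6,3,7,12)
  step pc=8: slti  $0, $4, 7  regs=(0,6,3,7,12)
  step pc=9: andi  $3, $0, 6  regs=(0,6,3,0,12)
  step pc=10: andi  $2, $3, 5  regs=(0,6,0,0,12)
  step pc=11: xori  $2, $0, 11  regs=(0,6,11,0,12)

12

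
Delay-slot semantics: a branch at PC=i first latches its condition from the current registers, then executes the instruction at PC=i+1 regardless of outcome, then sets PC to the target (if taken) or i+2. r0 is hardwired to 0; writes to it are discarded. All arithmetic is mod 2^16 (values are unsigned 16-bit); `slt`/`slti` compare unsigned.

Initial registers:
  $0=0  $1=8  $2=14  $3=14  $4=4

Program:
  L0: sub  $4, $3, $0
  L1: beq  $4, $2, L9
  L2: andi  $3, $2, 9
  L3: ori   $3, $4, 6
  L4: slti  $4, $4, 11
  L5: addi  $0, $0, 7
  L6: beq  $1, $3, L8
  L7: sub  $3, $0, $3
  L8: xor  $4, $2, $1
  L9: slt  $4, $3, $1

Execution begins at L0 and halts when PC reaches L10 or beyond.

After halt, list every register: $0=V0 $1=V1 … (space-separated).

[0] sub  $4, $3, $0  →  {$0:0, $1:8, $2:14, $3:14, $4:14}
[1] beq  $4, $2, L9  →  {$0:0, $1:8, $2:14, $3:14, $4:14}  ⟨branch taken⟩
[2] andi  $3, $2, 9  →  {$0:0, $1:8, $2:14, $3:8, $4:14}
[9] slt  $4, $3, $1  →  {$0:0, $1:8, $2:14, $3:8, $4:0}

$0=0 $1=8 $2=14 $3=8 $4=0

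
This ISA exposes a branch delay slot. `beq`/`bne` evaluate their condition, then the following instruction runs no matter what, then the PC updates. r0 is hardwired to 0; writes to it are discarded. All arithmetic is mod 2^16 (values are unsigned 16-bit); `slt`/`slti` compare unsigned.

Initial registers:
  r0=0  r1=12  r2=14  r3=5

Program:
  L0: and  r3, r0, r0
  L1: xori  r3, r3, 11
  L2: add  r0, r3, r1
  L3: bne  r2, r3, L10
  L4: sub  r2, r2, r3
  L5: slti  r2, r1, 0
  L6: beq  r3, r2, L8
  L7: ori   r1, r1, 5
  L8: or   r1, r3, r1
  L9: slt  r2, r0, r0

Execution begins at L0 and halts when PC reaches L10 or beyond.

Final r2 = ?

3

PC=0  and  r3, r0, r0        | r0=0 r1=12 r2=14 r3=0
PC=1  xori  r3, r3, 11       | r0=0 r1=12 r2=14 r3=11
PC=2  add  r0, r3, r1        | r0=0 r1=12 r2=14 r3=11
PC=3  bne  r2, r3, L10       | r0=0 r1=12 r2=14 r3=11  [TAKEN]
PC=4  sub  r2, r2, r3        | r0=0 r1=12 r2=3 r3=11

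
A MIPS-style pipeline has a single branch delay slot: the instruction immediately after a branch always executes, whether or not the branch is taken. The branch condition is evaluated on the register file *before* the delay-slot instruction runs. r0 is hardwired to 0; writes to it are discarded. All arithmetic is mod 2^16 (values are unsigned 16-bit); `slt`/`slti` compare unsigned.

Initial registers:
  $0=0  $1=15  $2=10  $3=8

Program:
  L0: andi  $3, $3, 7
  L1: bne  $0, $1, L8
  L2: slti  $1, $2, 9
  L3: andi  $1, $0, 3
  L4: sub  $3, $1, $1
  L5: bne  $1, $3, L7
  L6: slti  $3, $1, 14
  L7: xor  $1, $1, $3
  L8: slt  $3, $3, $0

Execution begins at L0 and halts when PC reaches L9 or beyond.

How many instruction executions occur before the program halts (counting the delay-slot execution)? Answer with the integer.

[0] andi  $3, $3, 7  →  {$0:0, $1:15, $2:10, $3:0}
[1] bne  $0, $1, L8  →  {$0:0, $1:15, $2:10, $3:0}  ⟨branch taken⟩
[2] slti  $1, $2, 9  →  {$0:0, $1:0, $2:10, $3:0}
[8] slt  $3, $3, $0  →  {$0:0, $1:0, $2:10, $3:0}

4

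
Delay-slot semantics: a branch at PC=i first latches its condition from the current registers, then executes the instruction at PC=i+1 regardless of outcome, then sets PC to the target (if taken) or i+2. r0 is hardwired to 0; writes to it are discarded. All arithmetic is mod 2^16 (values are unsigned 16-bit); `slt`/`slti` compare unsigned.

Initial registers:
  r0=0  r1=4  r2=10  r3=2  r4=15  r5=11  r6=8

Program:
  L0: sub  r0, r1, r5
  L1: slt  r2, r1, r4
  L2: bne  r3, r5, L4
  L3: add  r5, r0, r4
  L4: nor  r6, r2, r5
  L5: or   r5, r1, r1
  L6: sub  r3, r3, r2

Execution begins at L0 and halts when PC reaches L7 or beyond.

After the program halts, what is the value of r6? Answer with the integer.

65520

[0] sub  r0, r1, r5  →  {r0:0, r1:4, r2:10, r3:2, r4:15, r5:11, r6:8}
[1] slt  r2, r1, r4  →  {r0:0, r1:4, r2:1, r3:2, r4:15, r5:11, r6:8}
[2] bne  r3, r5, L4  →  {r0:0, r1:4, r2:1, r3:2, r4:15, r5:11, r6:8}  ⟨branch taken⟩
[3] add  r5, r0, r4  →  {r0:0, r1:4, r2:1, r3:2, r4:15, r5:15, r6:8}
[4] nor  r6, r2, r5  →  {r0:0, r1:4, r2:1, r3:2, r4:15, r5:15, r6:65520}
[5] or   r5, r1, r1  →  {r0:0, r1:4, r2:1, r3:2, r4:15, r5:4, r6:65520}
[6] sub  r3, r3, r2  →  {r0:0, r1:4, r2:1, r3:1, r4:15, r5:4, r6:65520}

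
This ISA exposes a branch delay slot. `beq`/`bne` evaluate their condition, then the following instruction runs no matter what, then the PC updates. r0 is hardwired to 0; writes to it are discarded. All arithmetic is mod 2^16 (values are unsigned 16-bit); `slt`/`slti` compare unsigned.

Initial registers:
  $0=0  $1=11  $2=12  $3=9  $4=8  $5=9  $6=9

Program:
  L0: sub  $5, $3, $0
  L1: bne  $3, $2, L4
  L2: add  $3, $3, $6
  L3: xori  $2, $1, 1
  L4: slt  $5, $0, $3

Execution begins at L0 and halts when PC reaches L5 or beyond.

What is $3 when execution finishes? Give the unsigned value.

18

#0 sub  $5, $3, $0 ; 0/11/12/9/8/9/9
#1 bne  $3, $2, L4 ; 0/11/12/9/8/9/9 ; →target
#2 add  $3, $3, $6 ; 0/11/12/18/8/9/9
#4 slt  $5, $0, $3 ; 0/11/12/18/8/1/9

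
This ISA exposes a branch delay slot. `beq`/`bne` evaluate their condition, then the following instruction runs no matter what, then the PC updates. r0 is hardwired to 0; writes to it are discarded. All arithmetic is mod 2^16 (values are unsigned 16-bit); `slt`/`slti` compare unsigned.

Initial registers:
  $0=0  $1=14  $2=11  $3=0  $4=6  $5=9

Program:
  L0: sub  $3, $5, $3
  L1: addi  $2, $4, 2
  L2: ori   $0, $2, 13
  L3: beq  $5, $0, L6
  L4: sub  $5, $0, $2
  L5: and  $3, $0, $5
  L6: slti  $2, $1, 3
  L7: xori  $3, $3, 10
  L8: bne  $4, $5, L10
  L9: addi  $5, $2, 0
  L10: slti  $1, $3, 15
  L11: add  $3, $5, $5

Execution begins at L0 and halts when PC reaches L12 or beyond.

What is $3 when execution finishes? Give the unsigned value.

PC=0  sub  $3, $5, $3        | $0=0 $1=14 $2=11 $3=9 $4=6 $5=9
PC=1  addi  $2, $4, 2        | $0=0 $1=14 $2=8 $3=9 $4=6 $5=9
PC=2  ori   $0, $2, 13       | $0=0 $1=14 $2=8 $3=9 $4=6 $5=9
PC=3  beq  $5, $0, L6        | $0=0 $1=14 $2=8 $3=9 $4=6 $5=9  [not taken]
PC=4  sub  $5, $0, $2        | $0=0 $1=14 $2=8 $3=9 $4=6 $5=65528
PC=5  and  $3, $0, $5        | $0=0 $1=14 $2=8 $3=0 $4=6 $5=65528
PC=6  slti  $2, $1, 3        | $0=0 $1=14 $2=0 $3=0 $4=6 $5=65528
PC=7  xori  $3, $3, 10       | $0=0 $1=14 $2=0 $3=10 $4=6 $5=65528
PC=8  bne  $4, $5, L10       | $0=0 $1=14 $2=0 $3=10 $4=6 $5=65528  [TAKEN]
PC=9  addi  $5, $2, 0        | $0=0 $1=14 $2=0 $3=10 $4=6 $5=0
PC=10 slti  $1, $3, 15       | $0=0 $1=1 $2=0 $3=10 $4=6 $5=0
PC=11 add  $3, $5, $5        | $0=0 $1=1 $2=0 $3=0 $4=6 $5=0

0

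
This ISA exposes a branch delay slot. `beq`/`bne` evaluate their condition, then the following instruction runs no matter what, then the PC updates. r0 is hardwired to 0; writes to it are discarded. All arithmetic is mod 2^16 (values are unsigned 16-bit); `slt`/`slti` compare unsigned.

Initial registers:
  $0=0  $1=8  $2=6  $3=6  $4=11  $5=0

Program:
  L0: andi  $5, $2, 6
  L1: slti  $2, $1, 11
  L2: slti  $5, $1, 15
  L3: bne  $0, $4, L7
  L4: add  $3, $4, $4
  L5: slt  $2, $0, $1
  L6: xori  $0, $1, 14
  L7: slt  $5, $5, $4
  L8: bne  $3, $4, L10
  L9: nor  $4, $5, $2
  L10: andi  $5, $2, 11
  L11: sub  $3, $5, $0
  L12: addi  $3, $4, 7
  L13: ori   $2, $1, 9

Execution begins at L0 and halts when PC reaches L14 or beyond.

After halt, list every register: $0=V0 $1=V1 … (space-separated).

PC=0  andi  $5, $2, 6        | $0=0 $1=8 $2=6 $3=6 $4=11 $5=6
PC=1  slti  $2, $1, 11       | $0=0 $1=8 $2=1 $3=6 $4=11 $5=6
PC=2  slti  $5, $1, 15       | $0=0 $1=8 $2=1 $3=6 $4=11 $5=1
PC=3  bne  $0, $4, L7        | $0=0 $1=8 $2=1 $3=6 $4=11 $5=1  [TAKEN]
PC=4  add  $3, $4, $4        | $0=0 $1=8 $2=1 $3=22 $4=11 $5=1
PC=7  slt  $5, $5, $4        | $0=0 $1=8 $2=1 $3=22 $4=11 $5=1
PC=8  bne  $3, $4, L10       | $0=0 $1=8 $2=1 $3=22 $4=11 $5=1  [TAKEN]
PC=9  nor  $4, $5, $2        | $0=0 $1=8 $2=1 $3=22 $4=65534 $5=1
PC=10 andi  $5, $2, 11       | $0=0 $1=8 $2=1 $3=22 $4=65534 $5=1
PC=11 sub  $3, $5, $0        | $0=0 $1=8 $2=1 $3=1 $4=65534 $5=1
PC=12 addi  $3, $4, 7        | $0=0 $1=8 $2=1 $3=5 $4=65534 $5=1
PC=13 ori   $2, $1, 9        | $0=0 $1=8 $2=9 $3=5 $4=65534 $5=1

$0=0 $1=8 $2=9 $3=5 $4=65534 $5=1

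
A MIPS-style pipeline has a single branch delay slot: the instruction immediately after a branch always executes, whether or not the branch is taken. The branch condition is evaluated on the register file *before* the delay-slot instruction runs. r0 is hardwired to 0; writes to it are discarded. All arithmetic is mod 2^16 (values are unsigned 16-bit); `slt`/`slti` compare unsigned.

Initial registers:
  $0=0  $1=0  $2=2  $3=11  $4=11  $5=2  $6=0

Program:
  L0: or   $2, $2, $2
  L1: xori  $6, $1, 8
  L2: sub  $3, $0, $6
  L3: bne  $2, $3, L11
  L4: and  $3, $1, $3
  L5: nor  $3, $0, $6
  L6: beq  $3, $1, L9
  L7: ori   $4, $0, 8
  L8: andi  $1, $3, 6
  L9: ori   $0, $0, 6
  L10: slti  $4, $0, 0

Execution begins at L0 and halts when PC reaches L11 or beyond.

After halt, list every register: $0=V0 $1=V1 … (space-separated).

$0=0 $1=0 $2=2 $3=0 $4=11 $5=2 $6=8

PC=0  or   $2, $2, $2        | $0=0 $1=0 $2=2 $3=11 $4=11 $5=2 $6=0
PC=1  xori  $6, $1, 8        | $0=0 $1=0 $2=2 $3=11 $4=11 $5=2 $6=8
PC=2  sub  $3, $0, $6        | $0=0 $1=0 $2=2 $3=65528 $4=11 $5=2 $6=8
PC=3  bne  $2, $3, L11       | $0=0 $1=0 $2=2 $3=65528 $4=11 $5=2 $6=8  [TAKEN]
PC=4  and  $3, $1, $3        | $0=0 $1=0 $2=2 $3=0 $4=11 $5=2 $6=8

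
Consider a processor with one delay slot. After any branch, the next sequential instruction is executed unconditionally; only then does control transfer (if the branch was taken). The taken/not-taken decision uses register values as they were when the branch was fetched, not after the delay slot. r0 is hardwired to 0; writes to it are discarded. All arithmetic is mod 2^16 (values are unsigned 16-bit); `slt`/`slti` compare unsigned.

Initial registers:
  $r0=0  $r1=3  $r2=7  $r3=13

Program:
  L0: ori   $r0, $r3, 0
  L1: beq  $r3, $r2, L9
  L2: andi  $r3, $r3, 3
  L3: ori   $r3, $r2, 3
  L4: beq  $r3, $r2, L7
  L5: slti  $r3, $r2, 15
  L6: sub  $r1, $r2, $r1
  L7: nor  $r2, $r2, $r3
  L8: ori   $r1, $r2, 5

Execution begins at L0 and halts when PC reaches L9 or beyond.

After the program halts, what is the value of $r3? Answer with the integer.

PC=0  ori   $r0, $r3, 0      | $r0=0 $r1=3 $r2=7 $r3=13
PC=1  beq  $r3, $r2, L9      | $r0=0 $r1=3 $r2=7 $r3=13  [not taken]
PC=2  andi  $r3, $r3, 3      | $r0=0 $r1=3 $r2=7 $r3=1
PC=3  ori   $r3, $r2, 3      | $r0=0 $r1=3 $r2=7 $r3=7
PC=4  beq  $r3, $r2, L7      | $r0=0 $r1=3 $r2=7 $r3=7  [TAKEN]
PC=5  slti  $r3, $r2, 15     | $r0=0 $r1=3 $r2=7 $r3=1
PC=7  nor  $r2, $r2, $r3     | $r0=0 $r1=3 $r2=65528 $r3=1
PC=8  ori   $r1, $r2, 5      | $r0=0 $r1=65533 $r2=65528 $r3=1

1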